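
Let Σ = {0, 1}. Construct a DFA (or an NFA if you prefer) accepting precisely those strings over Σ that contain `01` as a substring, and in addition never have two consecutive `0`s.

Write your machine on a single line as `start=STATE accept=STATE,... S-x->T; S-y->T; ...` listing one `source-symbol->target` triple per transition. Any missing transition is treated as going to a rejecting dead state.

start=A; accept=D,E; A-0->B; A-1->A; B-0->C; B-1->D; C-0->C; C-1->C; D-0->E; D-1->D; E-0->C; E-1->D

Build one automaton per condition and run them in lockstep. One (3 states) tracks whether and how much of `01` has been seen; the other (3 states) tracks partial matches of the forbidden pattern `00`. Each combined state is a pair, one component from each; accept when both components accept. Minimizing collapses redundant product states.
5 states suffice.
       0  1 
>  A   B  A 
   B   C  D 
   C   C  C 
 * D   E  D 
 * E   C  D 
(> = start, * = accepting)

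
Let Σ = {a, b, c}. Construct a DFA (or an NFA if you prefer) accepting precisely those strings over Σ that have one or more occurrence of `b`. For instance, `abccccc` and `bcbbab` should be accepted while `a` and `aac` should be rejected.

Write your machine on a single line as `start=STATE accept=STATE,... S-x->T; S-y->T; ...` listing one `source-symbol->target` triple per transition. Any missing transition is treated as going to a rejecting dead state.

start=s0; accept=s1,s2; s0-a->s0; s0-b->s1; s0-c->s0; s1-a->s1; s1-b->s2; s1-c->s1; s2-a->s2; s2-b->s2; s2-c->s2

Only the number of `b`s matters, and only up to 2. Make a chain s0 → s1 → s2 advanced by each `b` (with s2 absorbing); every other symbol self-loops. The accepting set is {s1, s2}.
3 states suffice.
        a   b   c  
>  s0   s0  s1  s0 
 * s1   s1  s2  s1 
 * s2   s2  s2  s2 
(> = start, * = accepting)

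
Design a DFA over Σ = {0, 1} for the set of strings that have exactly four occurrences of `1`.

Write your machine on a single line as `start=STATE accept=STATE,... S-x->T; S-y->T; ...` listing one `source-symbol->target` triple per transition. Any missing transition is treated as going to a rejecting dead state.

start=q0; accept=q4; q0-0->q0; q0-1->q1; q1-0->q1; q1-1->q2; q2-0->q2; q2-1->q3; q3-0->q3; q3-1->q4; q4-0->q4; q4-1->q5; q5-0->q5; q5-1->q5

Count `1`s, saturating at 5: states q0 through q4 mean 0 through 4 `1`s seen; q5 means more than 4. Each `1` increments (capped at q5); other symbols loop. Accept from {q4}.
A 6-state machine:
        0   1  
>  q0   q0  q1 
   q1   q1  q2 
   q2   q2  q3 
   q3   q3  q4 
 * q4   q4  q5 
   q5   q5  q5 
(> = start, * = accepting)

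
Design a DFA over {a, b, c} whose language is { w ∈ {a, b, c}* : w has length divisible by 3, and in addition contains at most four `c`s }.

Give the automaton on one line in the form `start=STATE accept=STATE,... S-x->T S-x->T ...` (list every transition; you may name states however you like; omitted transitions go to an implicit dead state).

Run two small machines in parallel and take their product. The first has 3 states tracking the input length modulo 3; the second has 6 states tracking the count of `c`s, saturating at 5. A product state is a pair (one from each), accepting exactly when both do. Minimizing collapses redundant product states.
16 states suffice.
          a    b    c  
>* q0     q1   q1   q2 
   q1     q3   q3   q4 
   q2     q4   q4   q5 
   q3     q0   q0   q6 
   q4     q6   q6   q7 
   q5     q7   q7   q8 
 * q6     q2   q2   q9 
 * q7     q9   q9  q10 
 * q8    q10  q10  q11 
   q9     q5   q5  q12 
   q10   q12  q12  q13 
   q11   q13  q13  q14 
   q12    q8   q8  q15 
   q13   q15  q15  q14 
   q14   q14  q14  q14 
 * q15   q11  q11  q14 
(> = start, * = accepting)

start=q0 accept=q0,q6,q7,q8,q15 q0-a->q1 q0-b->q1 q0-c->q2 q1-a->q3 q1-b->q3 q1-c->q4 q2-a->q4 q2-b->q4 q2-c->q5 q3-a->q0 q3-b->q0 q3-c->q6 q4-a->q6 q4-b->q6 q4-c->q7 q5-a->q7 q5-b->q7 q5-c->q8 q6-a->q2 q6-b->q2 q6-c->q9 q7-a->q9 q7-b->q9 q7-c->q10 q8-a->q10 q8-b->q10 q8-c->q11 q9-a->q5 q9-b->q5 q9-c->q12 q10-a->q12 q10-b->q12 q10-c->q13 q11-a->q13 q11-b->q13 q11-c->q14 q12-a->q8 q12-b->q8 q12-c->q15 q13-a->q15 q13-b->q15 q13-c->q14 q14-a->q14 q14-b->q14 q14-c->q14 q15-a->q11 q15-b->q11 q15-c->q14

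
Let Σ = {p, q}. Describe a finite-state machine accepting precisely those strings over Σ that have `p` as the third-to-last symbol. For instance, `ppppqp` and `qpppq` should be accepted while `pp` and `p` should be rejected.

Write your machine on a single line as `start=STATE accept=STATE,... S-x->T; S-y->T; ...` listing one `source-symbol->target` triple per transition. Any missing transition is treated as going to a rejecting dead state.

start=S0; accept=S7,S8,S9,S10; S0-p->S1; S0-q->S2; S1-p->S3; S1-q->S4; S2-p->S5; S2-q->S6; S3-p->S7; S3-q->S8; S4-p->S9; S4-q->S10; S5-p->S11; S5-q->S12; S6-p->S13; S6-q->S14; S7-p->S7; S7-q->S8; S8-p->S9; S8-q->S10; S9-p->S11; S9-q->S12; S10-p->S13; S10-q->S14; S11-p->S7; S11-q->S8; S12-p->S9; S12-q->S10; S13-p->S11; S13-q->S12; S14-p->S13; S14-q->S14

A DFA must remember the last 3 symbols (since which symbol is third-to-last isn't known until the input ends). Use one state per possible window of the last ≤3 symbols; accept from those whose window starts with `p`.
15 states suffice.
          p    q  
>  S0     S1   S2 
   S1     S3   S4 
   S2     S5   S6 
   S3     S7   S8 
   S4     S9  S10 
   S5    S11  S12 
   S6    S13  S14 
 * S7     S7   S8 
 * S8     S9  S10 
 * S9    S11  S12 
 * S10   S13  S14 
   S11    S7   S8 
   S12    S9  S10 
   S13   S11  S12 
   S14   S13  S14 
(> = start, * = accepting)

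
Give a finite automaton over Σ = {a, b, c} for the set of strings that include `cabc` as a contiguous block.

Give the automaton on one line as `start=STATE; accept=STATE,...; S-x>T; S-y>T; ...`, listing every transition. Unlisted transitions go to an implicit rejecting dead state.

States q0..q3 record the length of the longest prefix of `cabc` that matches the current input suffix. Reaching q4 means `cabc` has been seen, and we stay there forever. Accept from q4.
5 states suffice.
        a   b   c  
>  q0   q0  q0  q1 
   q1   q2  q0  q1 
   q2   q0  q3  q1 
   q3   q0  q0  q4 
 * q4   q4  q4  q4 
(> = start, * = accepting)

start=q0; accept=q4; q0-a>q0; q0-b>q0; q0-c>q1; q1-a>q2; q1-b>q0; q1-c>q1; q2-a>q0; q2-b>q3; q2-c>q1; q3-a>q0; q3-b>q0; q3-c>q4; q4-a>q4; q4-b>q4; q4-c>q4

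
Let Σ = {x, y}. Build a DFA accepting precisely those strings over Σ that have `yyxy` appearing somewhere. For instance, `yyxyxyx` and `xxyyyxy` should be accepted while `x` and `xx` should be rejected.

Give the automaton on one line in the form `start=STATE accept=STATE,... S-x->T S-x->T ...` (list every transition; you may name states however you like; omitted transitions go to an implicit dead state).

States q0..q3 record the length of the longest prefix of `yyxy` that matches the current input suffix. Reaching q4 means `yyxy` has been seen, and we stay there forever. Accept from q4.
A 5-state machine:
        x   y  
>  q0   q0  q1 
   q1   q0  q2 
   q2   q3  q2 
   q3   q0  q4 
 * q4   q4  q4 
(> = start, * = accepting)

start=q0 accept=q4 q0-x->q0 q0-y->q1 q1-x->q0 q1-y->q2 q2-x->q3 q2-y->q2 q3-x->q0 q3-y->q4 q4-x->q4 q4-y->q4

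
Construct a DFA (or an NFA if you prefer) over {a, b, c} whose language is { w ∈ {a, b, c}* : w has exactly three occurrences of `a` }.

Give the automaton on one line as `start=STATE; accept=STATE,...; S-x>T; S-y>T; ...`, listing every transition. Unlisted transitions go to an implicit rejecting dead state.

start=q0; accept=q3; q0-a>q1; q0-b>q0; q0-c>q0; q1-a>q2; q1-b>q1; q1-c>q1; q2-a>q3; q2-b>q2; q2-c>q2; q3-a>q4; q3-b>q3; q3-c>q3; q4-a>q4; q4-b>q4; q4-c>q4

Count `a`s, saturating at 4: states q0 through q3 mean 0 through 3 `a`s seen; q4 means more than 3. Each `a` increments (capped at q4); other symbols loop. Accept from {q3}.
A 5-state machine:
        a   b   c  
>  q0   q1  q0  q0 
   q1   q2  q1  q1 
   q2   q3  q2  q2 
 * q3   q4  q3  q3 
   q4   q4  q4  q4 
(> = start, * = accepting)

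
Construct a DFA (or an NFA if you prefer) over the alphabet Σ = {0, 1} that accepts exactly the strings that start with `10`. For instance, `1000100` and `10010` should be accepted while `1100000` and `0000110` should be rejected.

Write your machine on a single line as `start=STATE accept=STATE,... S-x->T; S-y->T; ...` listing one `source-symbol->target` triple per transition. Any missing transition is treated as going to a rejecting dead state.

Walk along `10` while the input agrees: from A take `1` to B, and so on. Any deviation drops to the rejecting sink D. Once C is reached the prefix is confirmed and every continuation is accepted.
       0  1 
>  A   D  B 
   B   C  D 
 * C   C  C 
   D   D  D 
(> = start, * = accepting)

start=A; accept=C; A-0->D; A-1->B; B-0->C; B-1->D; C-0->C; C-1->C; D-0->D; D-1->D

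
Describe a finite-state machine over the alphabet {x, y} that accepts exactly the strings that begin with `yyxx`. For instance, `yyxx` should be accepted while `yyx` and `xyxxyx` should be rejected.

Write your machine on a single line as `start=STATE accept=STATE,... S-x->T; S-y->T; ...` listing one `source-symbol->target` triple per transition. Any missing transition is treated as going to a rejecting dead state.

start=S0; accept=S4; S0-x->S5; S0-y->S1; S1-x->S5; S1-y->S2; S2-x->S3; S2-y->S5; S3-x->S4; S3-y->S5; S4-x->S4; S4-y->S4; S5-x->S5; S5-y->S5

Check the first 4 symbols one by one: S0 through S3 record how many have matched `yyxx` so far; any wrong symbol goes to the dead state S5. After all 4 match we enter the accepting sink S4.
        x   y  
>  S0   S5  S1 
   S1   S5  S2 
   S2   S3  S5 
   S3   S4  S5 
 * S4   S4  S4 
   S5   S5  S5 
(> = start, * = accepting)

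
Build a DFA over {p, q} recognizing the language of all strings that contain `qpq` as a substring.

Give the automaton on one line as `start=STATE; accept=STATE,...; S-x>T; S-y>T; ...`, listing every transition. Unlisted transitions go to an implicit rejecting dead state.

States s0..s2 record the length of the longest prefix of `qpq` that matches the current input suffix. Reaching s3 means `qpq` has been seen, and we stay there forever. Accept from s3.
        p   q  
>  s0   s0  s1 
   s1   s2  s1 
   s2   s0  s3 
 * s3   s3  s3 
(> = start, * = accepting)

start=s0; accept=s3; s0-p>s0; s0-q>s1; s1-p>s2; s1-q>s1; s2-p>s0; s2-q>s3; s3-p>s3; s3-q>s3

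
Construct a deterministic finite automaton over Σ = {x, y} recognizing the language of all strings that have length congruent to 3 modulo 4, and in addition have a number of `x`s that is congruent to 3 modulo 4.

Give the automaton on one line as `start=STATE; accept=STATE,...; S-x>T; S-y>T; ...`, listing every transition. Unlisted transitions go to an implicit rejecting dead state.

Run two small machines in parallel and take their product. One (4 states) tracks the input length modulo 4; the other (4 states) tracks the count of `x`s modulo 4. Each combined state is a pair, one component from each; accept when both components accept.
With 16 states:
          x    y  
>  S0     S1   S2 
   S1     S3   S4 
   S2     S4   S5 
   S3     S6   S7 
   S4     S7   S8 
   S5     S8   S9 
 * S6     S0  S10 
   S7    S10  S11 
   S8    S11  S12 
   S9    S12   S0 
   S10    S2  S13 
   S11   S13  S14 
   S12   S14   S1 
   S13    S5  S15 
   S14   S15   S3 
   S15    S9   S6 
(> = start, * = accepting)

start=S0; accept=S6; S0-x>S1; S0-y>S2; S1-x>S3; S1-y>S4; S2-x>S4; S2-y>S5; S3-x>S6; S3-y>S7; S4-x>S7; S4-y>S8; S5-x>S8; S5-y>S9; S6-x>S0; S6-y>S10; S7-x>S10; S7-y>S11; S8-x>S11; S8-y>S12; S9-x>S12; S9-y>S0; S10-x>S2; S10-y>S13; S11-x>S13; S11-y>S14; S12-x>S14; S12-y>S1; S13-x>S5; S13-y>S15; S14-x>S15; S14-y>S3; S15-x>S9; S15-y>S6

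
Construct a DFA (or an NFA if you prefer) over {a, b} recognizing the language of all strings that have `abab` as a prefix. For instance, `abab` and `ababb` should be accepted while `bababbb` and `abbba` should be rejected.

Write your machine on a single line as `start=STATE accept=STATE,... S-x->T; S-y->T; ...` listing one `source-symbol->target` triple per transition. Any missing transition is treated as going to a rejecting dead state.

start=S0; accept=S4; S0-a->S1; S0-b->S5; S1-a->S5; S1-b->S2; S2-a->S3; S2-b->S5; S3-a->S5; S3-b->S4; S4-a->S4; S4-b->S4; S5-a->S5; S5-b->S5

Walk along `abab` while the input agrees: from S0 take `a` to S1, and so on. Any deviation drops to the rejecting sink S5. Once S4 is reached the prefix is confirmed and every continuation is accepted.
6 states suffice.
        a   b  
>  S0   S1  S5 
   S1   S5  S2 
   S2   S3  S5 
   S3   S5  S4 
 * S4   S4  S4 
   S5   S5  S5 
(> = start, * = accepting)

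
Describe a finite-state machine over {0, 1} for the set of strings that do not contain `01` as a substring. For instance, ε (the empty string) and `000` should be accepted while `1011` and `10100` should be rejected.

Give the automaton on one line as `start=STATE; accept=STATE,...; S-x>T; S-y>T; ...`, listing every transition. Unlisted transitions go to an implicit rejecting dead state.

start=A; accept=A,B; A-0>B; A-1>A; B-0>B; B-1>C; C-0>C; C-1>C

Track partial matches of the forbidden pattern `01`. State C is a dead state reached once `01` has occurred; every other state accepts. A means no part of `01` is currently matched.
3 states suffice.
       0  1 
>* A   B  A 
 * B   B  C 
   C   C  C 
(> = start, * = accepting)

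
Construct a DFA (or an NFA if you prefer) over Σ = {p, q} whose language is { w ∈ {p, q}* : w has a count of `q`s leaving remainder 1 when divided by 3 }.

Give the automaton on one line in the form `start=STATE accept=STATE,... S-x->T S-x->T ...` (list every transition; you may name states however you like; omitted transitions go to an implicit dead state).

start=S0 accept=S1 S0-p->S0 S0-q->S1 S1-p->S1 S1-q->S2 S2-p->S2 S2-q->S0

Keep the running count of `q`s modulo 3: each `q` advances along the cycle S0 → S1 → S2 → S0 while other symbols loop. Accept at S1.
With 3 states:
        p   q  
>  S0   S0  S1 
 * S1   S1  S2 
   S2   S2  S0 
(> = start, * = accepting)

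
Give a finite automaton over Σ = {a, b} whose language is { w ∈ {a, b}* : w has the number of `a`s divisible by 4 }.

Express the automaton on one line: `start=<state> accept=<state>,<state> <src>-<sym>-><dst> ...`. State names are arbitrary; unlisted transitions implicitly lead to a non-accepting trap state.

Keep the running count of `a`s modulo 4: each `a` advances along the cycle q0 → q1 → q2 → q3 → q0 while other symbols loop. Accept at q0.
        a   b  
>* q0   q1  q0 
   q1   q2  q1 
   q2   q3  q2 
   q3   q0  q3 
(> = start, * = accepting)

start=q0 accept=q0 q0-a->q1 q0-b->q0 q1-a->q2 q1-b->q1 q2-a->q3 q2-b->q2 q3-a->q0 q3-b->q3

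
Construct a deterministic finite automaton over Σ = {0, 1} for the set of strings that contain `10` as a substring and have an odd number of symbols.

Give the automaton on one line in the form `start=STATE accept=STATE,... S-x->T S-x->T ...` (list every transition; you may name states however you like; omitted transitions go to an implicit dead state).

Run two small machines in parallel and take their product. One (3 states) tracks whether and how much of `10` has been seen; the other (2 states) tracks the input length modulo 2. Each combined state is a pair, one component from each; accept when both components accept.
        0   1  
>  S0   S1  S2 
   S1   S0  S3 
   S2   S4  S3 
   S3   S5  S2 
   S4   S5  S5 
 * S5   S4  S4 
(> = start, * = accepting)

start=S0 accept=S5 S0-0->S1 S0-1->S2 S1-0->S0 S1-1->S3 S2-0->S4 S2-1->S3 S3-0->S5 S3-1->S2 S4-0->S5 S4-1->S5 S5-0->S4 S5-1->S4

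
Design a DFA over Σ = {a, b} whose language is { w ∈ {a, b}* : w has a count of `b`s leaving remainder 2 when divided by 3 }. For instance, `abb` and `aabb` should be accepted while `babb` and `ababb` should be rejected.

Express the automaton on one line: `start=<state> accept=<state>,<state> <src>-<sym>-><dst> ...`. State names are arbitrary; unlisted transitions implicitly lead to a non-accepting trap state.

The only thing that matters is how many `b`s have appeared, reduced mod 3. Use one state per residue: q0 for 0, …, q2 for 2. Reading `b` moves to the next residue; anything else stays put. q2 is accepting.
A 3-state machine:
        a   b  
>  q0   q0  q1 
   q1   q1  q2 
 * q2   q2  q0 
(> = start, * = accepting)

start=q0 accept=q2 q0-a->q0 q0-b->q1 q1-a->q1 q1-b->q2 q2-a->q2 q2-b->q0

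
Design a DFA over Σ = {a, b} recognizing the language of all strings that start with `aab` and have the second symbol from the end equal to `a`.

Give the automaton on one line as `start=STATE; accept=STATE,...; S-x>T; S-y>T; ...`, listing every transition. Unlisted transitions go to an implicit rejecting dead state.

Run two small machines in parallel and take their product. One (5 states) tracks whether the input so far still matches the prefix `aab`; the other (7 states) tracks the last 2 symbols read. Each combined state is a pair, one component from each; accept when both components accept. Equivalent product states are then merged.
With 8 states:
        a   b  
>  s0   s1  s2 
   s1   s3  s2 
   s2   s2  s2 
   s3   s2  s4 
 * s4   s5  s6 
   s5   s7  s4 
   s6   s5  s6 
 * s7   s7  s4 
(> = start, * = accepting)

start=s0; accept=s4,s7; s0-a>s1; s0-b>s2; s1-a>s3; s1-b>s2; s2-a>s2; s2-b>s2; s3-a>s2; s3-b>s4; s4-a>s5; s4-b>s6; s5-a>s7; s5-b>s4; s6-a>s5; s6-b>s6; s7-a>s7; s7-b>s4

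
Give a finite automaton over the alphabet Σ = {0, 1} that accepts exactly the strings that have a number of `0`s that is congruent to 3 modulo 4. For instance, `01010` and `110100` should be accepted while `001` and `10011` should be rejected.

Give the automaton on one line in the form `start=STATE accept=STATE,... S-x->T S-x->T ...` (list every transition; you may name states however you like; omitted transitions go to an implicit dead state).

The only thing that matters is how many `0`s have appeared, reduced mod 4. Use one state per residue: q0 for 0, …, q3 for 3. Reading `0` moves to the next residue; anything else stays put. q3 is accepting.
        0   1  
>  q0   q1  q0 
   q1   q2  q1 
   q2   q3  q2 
 * q3   q0  q3 
(> = start, * = accepting)

start=q0 accept=q3 q0-0->q1 q0-1->q0 q1-0->q2 q1-1->q1 q2-0->q3 q2-1->q2 q3-0->q0 q3-1->q3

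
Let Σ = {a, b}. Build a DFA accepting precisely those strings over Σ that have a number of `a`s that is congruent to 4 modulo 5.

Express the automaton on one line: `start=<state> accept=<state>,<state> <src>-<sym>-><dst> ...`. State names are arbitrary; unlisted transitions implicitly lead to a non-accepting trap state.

start=q0 accept=q4 q0-a->q1 q0-b->q0 q1-a->q2 q1-b->q1 q2-a->q3 q2-b->q2 q3-a->q4 q3-b->q3 q4-a->q0 q4-b->q4

The only thing that matters is how many `a`s have appeared, reduced mod 5. Use one state per residue: q0 for 0, …, q4 for 4. Reading `a` moves to the next residue; anything else stays put. q4 is accepting.
With 5 states:
        a   b  
>  q0   q1  q0 
   q1   q2  q1 
   q2   q3  q2 
   q3   q4  q3 
 * q4   q0  q4 
(> = start, * = accepting)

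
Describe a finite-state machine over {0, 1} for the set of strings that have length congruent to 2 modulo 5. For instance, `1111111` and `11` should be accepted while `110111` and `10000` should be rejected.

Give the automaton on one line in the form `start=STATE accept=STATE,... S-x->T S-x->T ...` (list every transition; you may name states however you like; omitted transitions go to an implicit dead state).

start=s0 accept=s2 s0-0->s1 s0-1->s1 s1-0->s2 s1-1->s2 s2-0->s3 s2-1->s3 s3-0->s4 s3-1->s4 s4-0->s0 s4-1->s0

Only the length mod 5 matters, so use a 5-cycle: from any state, every input symbol moves to the next state, wrapping s4 back to s0. Mark s2 accepting.
With 5 states:
        0   1  
>  s0   s1  s1 
   s1   s2  s2 
 * s2   s3  s3 
   s3   s4  s4 
   s4   s0  s0 
(> = start, * = accepting)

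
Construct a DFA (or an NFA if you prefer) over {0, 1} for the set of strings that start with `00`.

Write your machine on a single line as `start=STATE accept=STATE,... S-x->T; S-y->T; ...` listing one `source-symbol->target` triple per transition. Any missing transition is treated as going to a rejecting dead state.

start=q0; accept=q2; q0-0->q1; q0-1->q3; q1-0->q2; q1-1->q3; q2-0->q2; q2-1->q2; q3-0->q3; q3-1->q3

Check the first 2 symbols one by one: q0 through q1 record how many have matched `00` so far; any wrong symbol goes to the dead state q3. After all 2 match we enter the accepting sink q2.
4 states suffice.
        0   1  
>  q0   q1  q3 
   q1   q2  q3 
 * q2   q2  q2 
   q3   q3  q3 
(> = start, * = accepting)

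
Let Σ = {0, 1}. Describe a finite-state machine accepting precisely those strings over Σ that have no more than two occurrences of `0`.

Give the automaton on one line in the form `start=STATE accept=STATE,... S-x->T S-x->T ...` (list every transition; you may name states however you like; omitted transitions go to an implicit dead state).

Only the number of `0`s matters, and only up to 3. Make a chain q0 → q1 → q2 → q3 advanced by each `0` (with q3 absorbing); every other symbol self-loops. The accepting set is {q0, q1, q2}.
With 4 states:
        0   1  
>* q0   q1  q0 
 * q1   q2  q1 
 * q2   q3  q2 
   q3   q3  q3 
(> = start, * = accepting)

start=q0 accept=q0,q1,q2 q0-0->q1 q0-1->q0 q1-0->q2 q1-1->q1 q2-0->q3 q2-1->q2 q3-0->q3 q3-1->q3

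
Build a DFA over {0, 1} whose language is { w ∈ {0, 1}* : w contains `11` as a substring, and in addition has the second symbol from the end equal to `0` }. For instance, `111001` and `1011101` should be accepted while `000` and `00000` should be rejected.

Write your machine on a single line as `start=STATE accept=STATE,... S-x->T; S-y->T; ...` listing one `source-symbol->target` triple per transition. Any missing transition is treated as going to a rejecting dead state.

start=q0; accept=q4,q5; q0-0->q0; q0-1->q1; q1-0->q0; q1-1->q2; q2-0->q3; q2-1->q2; q3-0->q4; q3-1->q5; q4-0->q4; q4-1->q5; q5-0->q3; q5-1->q2

Handle the two conditions separately and then intersect. One (3 states) tracks whether and how much of `11` has been seen; the other (7 states) tracks the last 2 symbols read. Each combined state is a pair, one component from each; accept when both components accept. Minimizing collapses redundant product states.
6 states suffice.
        0   1  
>  q0   q0  q1 
   q1   q0  q2 
   q2   q3  q2 
   q3   q4  q5 
 * q4   q4  q5 
 * q5   q3  q2 
(> = start, * = accepting)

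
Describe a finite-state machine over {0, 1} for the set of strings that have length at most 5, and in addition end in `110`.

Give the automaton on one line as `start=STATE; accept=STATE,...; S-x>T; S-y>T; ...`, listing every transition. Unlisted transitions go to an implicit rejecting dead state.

Build one automaton per condition and run them in lockstep. One (7 states) tracks the input length, saturating at 6; the other (4 states) tracks how much of the suffix `110` has currently been matched. Each combined state is a pair, one component from each; accept when both components accept. Equivalent product states are then merged.
11 states suffice.
          0    1  
>  q0     q1   q2 
   q1     q3   q4 
   q2     q3   q5 
   q3     q6   q7 
   q4     q6   q8 
   q5     q9   q8 
   q6     q6   q6 
   q7     q6  q10 
   q8     q9  q10 
 * q9     q6   q6 
   q10    q9   q6 
(> = start, * = accepting)

start=q0; accept=q9; q0-0>q1; q0-1>q2; q1-0>q3; q1-1>q4; q2-0>q3; q2-1>q5; q3-0>q6; q3-1>q7; q4-0>q6; q4-1>q8; q5-0>q9; q5-1>q8; q6-0>q6; q6-1>q6; q7-0>q6; q7-1>q10; q8-0>q9; q8-1>q10; q9-0>q6; q9-1>q6; q10-0>q9; q10-1>q6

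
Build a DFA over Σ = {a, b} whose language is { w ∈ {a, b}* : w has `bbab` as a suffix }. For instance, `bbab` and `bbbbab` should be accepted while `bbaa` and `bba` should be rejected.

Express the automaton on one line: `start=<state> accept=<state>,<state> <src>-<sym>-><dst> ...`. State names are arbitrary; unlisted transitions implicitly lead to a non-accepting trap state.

start=q0 accept=q4 q0-a->q0 q0-b->q1 q1-a->q0 q1-b->q2 q2-a->q3 q2-b->q2 q3-a->q0 q3-b->q4 q4-a->q0 q4-b->q2

Let each state record the length of the longest suffix of the input read so far that is also a prefix of `bbab`. q1 means the last symbol is `b`; q2 means the last 2 symbols are `bb`; q3 means the last 3 symbols are `bba`; q4 means the last 4 symbols are `bbab`. Accept only at q4, where the string currently ends in `bbab`.
With 5 states:
        a   b  
>  q0   q0  q1 
   q1   q0  q2 
   q2   q3  q2 
   q3   q0  q4 
 * q4   q0  q2 
(> = start, * = accepting)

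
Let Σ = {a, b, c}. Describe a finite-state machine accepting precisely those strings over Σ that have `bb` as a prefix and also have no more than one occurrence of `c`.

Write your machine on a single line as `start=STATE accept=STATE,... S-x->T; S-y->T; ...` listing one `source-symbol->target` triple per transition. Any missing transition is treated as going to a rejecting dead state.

start=q0; accept=q4,q6; q0-a->q1; q0-b->q2; q0-c->q3; q1-a->q1; q1-b->q1; q1-c->q3; q2-a->q1; q2-b->q4; q2-c->q3; q3-a->q3; q3-b->q3; q3-c->q5; q4-a->q4; q4-b->q4; q4-c->q6; q5-a->q5; q5-b->q5; q5-c->q5; q6-a->q6; q6-b->q6; q6-c->q7; q7-a->q7; q7-b->q7; q7-c->q7

Handle the two conditions separately and then intersect. One (4 states) tracks whether the input so far still matches the prefix `bb`; the other (3 states) tracks the count of `c`s, saturating at 2. Each combined state is a pair, one component from each; accept when both components accept.
An 8-state machine:
        a   b   c  
>  q0   q1  q2  q3 
   q1   q1  q1  q3 
   q2   q1  q4  q3 
   q3   q3  q3  q5 
 * q4   q4  q4  q6 
   q5   q5  q5  q5 
 * q6   q6  q6  q7 
   q7   q7  q7  q7 
(> = start, * = accepting)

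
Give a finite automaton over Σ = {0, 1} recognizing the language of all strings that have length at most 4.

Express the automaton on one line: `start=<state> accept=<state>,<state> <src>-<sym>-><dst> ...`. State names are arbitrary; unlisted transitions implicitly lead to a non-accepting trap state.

start=q0 accept=q0,q1,q2,q3,q4 q0-0->q1 q0-1->q1 q1-0->q2 q1-1->q2 q2-0->q3 q2-1->q3 q3-0->q4 q3-1->q4 q4-0->q5 q4-1->q5 q5-0->q5 q5-1->q5

We only need to distinguish lengths 0, 1, …, 4, and '>4'. Chain q0 → q1 → q2 → q3 → q4 → q5 on every symbol, with q5 looping. Accepting states: {q0, q1, q2, q3, q4}.
A 6-state machine:
        0   1  
>* q0   q1  q1 
 * q1   q2  q2 
 * q2   q3  q3 
 * q3   q4  q4 
 * q4   q5  q5 
   q5   q5  q5 
(> = start, * = accepting)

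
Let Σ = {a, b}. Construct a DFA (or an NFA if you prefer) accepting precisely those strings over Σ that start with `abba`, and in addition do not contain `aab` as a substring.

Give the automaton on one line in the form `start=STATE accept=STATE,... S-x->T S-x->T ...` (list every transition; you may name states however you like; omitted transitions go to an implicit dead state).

start=s0 accept=s5,s6,s7 s0-a->s1 s0-b->s2 s1-a->s2 s1-b->s3 s2-a->s2 s2-b->s2 s3-a->s2 s3-b->s4 s4-a->s5 s4-b->s2 s5-a->s6 s5-b->s7 s6-a->s6 s6-b->s2 s7-a->s5 s7-b->s7

Handle the two conditions separately and then intersect. One (6 states) tracks whether the input so far still matches the prefix `abba`; the other (4 states) tracks partial matches of the forbidden pattern `aab`. Each combined state is a pair, one component from each; accept when both components accept. Equivalent product states are then merged.
With 8 states:
        a   b  
>  s0   s1  s2 
   s1   s2  s3 
   s2   s2  s2 
   s3   s2  s4 
   s4   s5  s2 
 * s5   s6  s7 
 * s6   s6  s2 
 * s7   s5  s7 
(> = start, * = accepting)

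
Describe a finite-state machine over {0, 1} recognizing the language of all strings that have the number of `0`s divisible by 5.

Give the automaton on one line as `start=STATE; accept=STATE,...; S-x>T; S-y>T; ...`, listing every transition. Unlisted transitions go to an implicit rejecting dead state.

start=A; accept=A; A-0>B; A-1>A; B-0>C; B-1>B; C-0>D; C-1>C; D-0>E; D-1>D; E-0>A; E-1>E

The only thing that matters is how many `0`s have appeared, reduced mod 5. Use one state per residue: A for 0, …, E for 4. Reading `0` moves to the next residue; anything else stays put. A is accepting.
5 states suffice.
       0  1 
>* A   B  A 
   B   C  B 
   C   D  C 
   D   E  D 
   E   A  E 
(> = start, * = accepting)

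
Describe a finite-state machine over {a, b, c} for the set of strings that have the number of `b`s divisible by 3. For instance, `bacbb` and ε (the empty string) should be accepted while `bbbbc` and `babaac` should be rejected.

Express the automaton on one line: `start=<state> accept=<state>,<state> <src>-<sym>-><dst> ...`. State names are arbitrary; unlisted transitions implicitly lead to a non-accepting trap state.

start=s0 accept=s0 s0-a->s0 s0-b->s1 s0-c->s0 s1-a->s1 s1-b->s2 s1-c->s1 s2-a->s2 s2-b->s0 s2-c->s2

The only thing that matters is how many `b`s have appeared, reduced mod 3. Use one state per residue: s0 for 0, …, s2 for 2. Reading `b` moves to the next residue; anything else stays put. s0 is accepting.
3 states suffice.
        a   b   c  
>* s0   s0  s1  s0 
   s1   s1  s2  s1 
   s2   s2  s0  s2 
(> = start, * = accepting)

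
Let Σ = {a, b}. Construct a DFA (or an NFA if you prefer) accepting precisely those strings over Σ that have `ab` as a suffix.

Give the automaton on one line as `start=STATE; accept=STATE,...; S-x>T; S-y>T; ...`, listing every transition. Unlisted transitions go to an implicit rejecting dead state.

Let each state record the length of the longest suffix of the input read so far that is also a prefix of `ab`. S1 means the last symbol is `a`; S2 means the last 2 symbols are `ab`. Accept only at S2, where the string currently ends in `ab`.
With 3 states:
        a   b  
>  S0   S1  S0 
   S1   S1  S2 
 * S2   S1  S0 
(> = start, * = accepting)

start=S0; accept=S2; S0-a>S1; S0-b>S0; S1-a>S1; S1-b>S2; S2-a>S1; S2-b>S0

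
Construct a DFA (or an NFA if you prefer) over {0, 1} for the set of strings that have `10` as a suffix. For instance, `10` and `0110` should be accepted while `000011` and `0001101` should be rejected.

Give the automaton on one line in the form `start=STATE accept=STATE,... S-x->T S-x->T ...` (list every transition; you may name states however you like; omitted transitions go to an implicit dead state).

start=q0 accept=q2 q0-0->q0 q0-1->q1 q1-0->q2 q1-1->q1 q2-0->q0 q2-1->q1

Let each state record the length of the longest suffix of the input read so far that is also a prefix of `10`. q1 means the last symbol is `1`; q2 means the last 2 symbols are `10`. Accept only at q2, where the string currently ends in `10`.
        0   1  
>  q0   q0  q1 
   q1   q2  q1 
 * q2   q0  q1 
(> = start, * = accepting)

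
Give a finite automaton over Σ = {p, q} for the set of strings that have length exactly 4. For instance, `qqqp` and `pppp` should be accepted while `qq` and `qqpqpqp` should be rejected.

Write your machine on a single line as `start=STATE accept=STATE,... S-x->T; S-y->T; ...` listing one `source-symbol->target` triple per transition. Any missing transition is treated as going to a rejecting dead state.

start=A; accept=E; A-p->B; A-q->B; B-p->C; B-q->C; C-p->D; C-q->D; D-p->E; D-q->E; E-p->F; E-q->F; F-p->F; F-q->F

We only need to distinguish lengths 0, 1, …, 4, and '>4'. Chain A → B → C → D → E → F on every symbol, with F looping. Accepting states: {E}.
With 6 states:
       p  q 
>  A   B  B 
   B   C  C 
   C   D  D 
   D   E  E 
 * E   F  F 
   F   F  F 
(> = start, * = accepting)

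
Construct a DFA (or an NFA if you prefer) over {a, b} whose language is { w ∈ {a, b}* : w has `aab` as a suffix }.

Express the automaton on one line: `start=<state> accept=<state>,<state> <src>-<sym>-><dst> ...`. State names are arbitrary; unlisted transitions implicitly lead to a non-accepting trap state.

Remember how much of `aab` the current input suffix matches. State S0 means no match yet; S1 means the last symbol is `a`; S2 means the last 2 symbols are `aa`; S3 means the last 3 symbols are `aab`. Only S3 accepts. On a mismatch, fall back to the longest proper suffix that is still a prefix of `aab`.
With 4 states:
        a   b  
>  S0   S1  S0 
   S1   S2  S0 
   S2   S2  S3 
 * S3   S1  S0 
(> = start, * = accepting)

start=S0 accept=S3 S0-a->S1 S0-b->S0 S1-a->S2 S1-b->S0 S2-a->S2 S2-b->S3 S3-a->S1 S3-b->S0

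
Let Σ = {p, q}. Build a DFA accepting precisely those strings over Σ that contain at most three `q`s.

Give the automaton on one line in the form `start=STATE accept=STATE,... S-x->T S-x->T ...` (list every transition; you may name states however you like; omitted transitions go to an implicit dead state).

Count `q`s, saturating at 4: states s0 through s3 mean 0 through 3 `q`s seen; s4 means more than 3. Each `q` increments (capped at s4); other symbols loop. Accept from {s0, s1, s2, s3}.
5 states suffice.
        p   q  
>* s0   s0  s1 
 * s1   s1  s2 
 * s2   s2  s3 
 * s3   s3  s4 
   s4   s4  s4 
(> = start, * = accepting)

start=s0 accept=s0,s1,s2,s3 s0-p->s0 s0-q->s1 s1-p->s1 s1-q->s2 s2-p->s2 s2-q->s3 s3-p->s3 s3-q->s4 s4-p->s4 s4-q->s4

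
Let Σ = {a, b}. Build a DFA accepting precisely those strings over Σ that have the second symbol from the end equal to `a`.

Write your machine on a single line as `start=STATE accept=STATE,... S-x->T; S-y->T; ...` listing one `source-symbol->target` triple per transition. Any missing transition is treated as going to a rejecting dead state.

start=s0; accept=s3,s4; s0-a->s1; s0-b->s2; s1-a->s3; s1-b->s4; s2-a->s5; s2-b->s6; s3-a->s3; s3-b->s4; s4-a->s5; s4-b->s6; s5-a->s3; s5-b->s4; s6-a->s5; s6-b->s6

A DFA must remember the last 2 symbols (since which symbol is second-to-last isn't known until the input ends). Use one state per possible window of the last ≤2 symbols; accept from those whose window starts with `a`.
With 7 states:
        a   b  
>  s0   s1  s2 
   s1   s3  s4 
   s2   s5  s6 
 * s3   s3  s4 
 * s4   s5  s6 
   s5   s3  s4 
   s6   s5  s6 
(> = start, * = accepting)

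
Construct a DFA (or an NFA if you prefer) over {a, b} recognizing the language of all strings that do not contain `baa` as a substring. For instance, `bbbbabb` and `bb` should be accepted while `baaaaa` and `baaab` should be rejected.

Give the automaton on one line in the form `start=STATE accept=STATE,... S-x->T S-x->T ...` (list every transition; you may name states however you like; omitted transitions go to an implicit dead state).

Track partial matches of the forbidden pattern `baa`. State s3 is a dead state reached once `baa` has occurred; every other state accepts. s0 means no part of `baa` is currently matched.
4 states suffice.
        a   b  
>* s0   s0  s1 
 * s1   s2  s1 
 * s2   s3  s1 
   s3   s3  s3 
(> = start, * = accepting)

start=s0 accept=s0,s1,s2 s0-a->s0 s0-b->s1 s1-a->s2 s1-b->s1 s2-a->s3 s2-b->s1 s3-a->s3 s3-b->s3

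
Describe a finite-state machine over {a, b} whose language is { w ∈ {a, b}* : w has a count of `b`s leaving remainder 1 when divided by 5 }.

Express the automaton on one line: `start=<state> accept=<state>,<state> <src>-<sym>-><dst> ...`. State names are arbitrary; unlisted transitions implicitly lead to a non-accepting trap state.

Keep the running count of `b`s modulo 5: each `b` advances along the cycle s0 → s1 → s2 → s3 → s4 → s0 while other symbols loop. Accept at s1.
With 5 states:
        a   b  
>  s0   s0  s1 
 * s1   s1  s2 
   s2   s2  s3 
   s3   s3  s4 
   s4   s4  s0 
(> = start, * = accepting)

start=s0 accept=s1 s0-a->s0 s0-b->s1 s1-a->s1 s1-b->s2 s2-a->s2 s2-b->s3 s3-a->s3 s3-b->s4 s4-a->s4 s4-b->s0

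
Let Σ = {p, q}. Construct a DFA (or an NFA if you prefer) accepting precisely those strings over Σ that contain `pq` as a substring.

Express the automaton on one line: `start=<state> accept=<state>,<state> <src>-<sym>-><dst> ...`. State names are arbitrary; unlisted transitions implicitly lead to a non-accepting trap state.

start=S0 accept=S2 S0-p->S1 S0-q->S0 S1-p->S1 S1-q->S2 S2-p->S2 S2-q->S2

Track how much of `pq` has been matched so far: state S0 is no progress, S2 is the absorbing accept state reached once `pq` has occurred. Intermediate states record partial matches; on a mismatch, fall back to the longest reusable overlap.
A 3-state machine:
        p   q  
>  S0   S1  S0 
   S1   S1  S2 
 * S2   S2  S2 
(> = start, * = accepting)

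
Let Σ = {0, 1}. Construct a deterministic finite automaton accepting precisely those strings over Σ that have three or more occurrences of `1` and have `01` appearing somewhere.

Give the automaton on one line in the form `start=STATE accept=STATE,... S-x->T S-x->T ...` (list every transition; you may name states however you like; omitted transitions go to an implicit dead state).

start=S0 accept=S6 S0-0->S1 S0-1->S2 S1-0->S1 S1-1->S3 S2-0->S3 S2-1->S4 S3-0->S3 S3-1->S5 S4-0->S5 S4-1->S4 S5-0->S5 S5-1->S6 S6-0->S6 S6-1->S6

Run two small machines in parallel and take their product. The first has 5 states tracking the count of `1`s, saturating at 4; the second has 3 states tracking whether and how much of `01` has been seen. A product state is a pair (one from each), accepting exactly when both do. Minimizing collapses redundant product states.
A 7-state machine:
        0   1  
>  S0   S1  S2 
   S1   S1  S3 
   S2   S3  S4 
   S3   S3  S5 
   S4   S5  S4 
   S5   S5  S6 
 * S6   S6  S6 
(> = start, * = accepting)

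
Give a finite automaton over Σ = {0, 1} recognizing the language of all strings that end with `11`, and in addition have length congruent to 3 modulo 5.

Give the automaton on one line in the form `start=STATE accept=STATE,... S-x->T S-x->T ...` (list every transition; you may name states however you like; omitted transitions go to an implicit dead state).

Run two small machines in parallel and take their product. The first has 3 states tracking how much of the suffix `11` has currently been matched; the second has 5 states tracking the input length modulo 5. A product state is a pair (one from each), accepting exactly when both do. After merging equivalent states the machine shrinks.
7 states suffice.
        0   1  
>  s0   s1  s1 
   s1   s2  s3 
   s2   s4  s4 
   s3   s4  s5 
   s4   s6  s6 
 * s5   s6  s6 
   s6   s0  s0 
(> = start, * = accepting)

start=s0 accept=s5 s0-0->s1 s0-1->s1 s1-0->s2 s1-1->s3 s2-0->s4 s2-1->s4 s3-0->s4 s3-1->s5 s4-0->s6 s4-1->s6 s5-0->s6 s5-1->s6 s6-0->s0 s6-1->s0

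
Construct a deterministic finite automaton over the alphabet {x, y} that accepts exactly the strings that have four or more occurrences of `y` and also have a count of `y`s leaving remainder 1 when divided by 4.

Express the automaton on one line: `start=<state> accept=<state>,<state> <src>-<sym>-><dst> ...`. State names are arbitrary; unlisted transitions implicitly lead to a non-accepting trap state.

start=S0 accept=S5 S0-x->S0 S0-y->S1 S1-x->S1 S1-y->S2 S2-x->S2 S2-y->S3 S3-x->S3 S3-y->S4 S4-x->S4 S4-y->S5 S5-x->S5 S5-y->S2

Handle the two conditions separately and then intersect. The first has 6 states tracking the count of `y`s, saturating at 5; the second has 4 states tracking the count of `y`s modulo 4. A product state is a pair (one from each), accepting exactly when both do. Minimizing collapses redundant product states.
6 states suffice.
        x   y  
>  S0   S0  S1 
   S1   S1  S2 
   S2   S2  S3 
   S3   S3  S4 
   S4   S4  S5 
 * S5   S5  S2 
(> = start, * = accepting)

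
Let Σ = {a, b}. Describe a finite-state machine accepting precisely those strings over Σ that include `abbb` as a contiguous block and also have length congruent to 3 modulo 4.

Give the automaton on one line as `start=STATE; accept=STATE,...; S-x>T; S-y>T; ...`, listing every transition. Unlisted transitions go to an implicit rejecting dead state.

start=q0; accept=q19; q0-a>q1; q0-b>q2; q1-a>q3; q1-b>q4; q2-a>q3; q2-b>q5; q3-a>q6; q3-b>q7; q4-a>q6; q4-b>q8; q5-a>q6; q5-b>q9; q6-a>q10; q6-b>q11; q7-a>q10; q7-b>q12; q8-a>q10; q8-b>q13; q9-a>q10; q9-b>q0; q10-a>q1; q10-b>q14; q11-a>q1; q11-b>q15; q12-a>q1; q12-b>q16; q13-a>q16; q13-b>q16; q14-a>q3; q14-b>q17; q15-a>q3; q15-b>q18; q16-a>q18; q16-b>q18; q17-a>q6; q17-b>q19; q18-a>q19; q18-b>q19; q19-a>q13; q19-b>q13

Handle the two conditions separately and then intersect. One (5 states) tracks whether and how much of `abbb` has been seen; the other (4 states) tracks the input length modulo 4. Each combined state is a pair, one component from each; accept when both components accept.
A 20-state machine:
          a    b  
>  q0     q1   q2 
   q1     q3   q4 
   q2     q3   q5 
   q3     q6   q7 
   q4     q6   q8 
   q5     q6   q9 
   q6    q10  q11 
   q7    q10  q12 
   q8    q10  q13 
   q9    q10   q0 
   q10    q1  q14 
   q11    q1  q15 
   q12    q1  q16 
   q13   q16  q16 
   q14    q3  q17 
   q15    q3  q18 
   q16   q18  q18 
   q17    q6  q19 
   q18   q19  q19 
 * q19   q13  q13 
(> = start, * = accepting)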